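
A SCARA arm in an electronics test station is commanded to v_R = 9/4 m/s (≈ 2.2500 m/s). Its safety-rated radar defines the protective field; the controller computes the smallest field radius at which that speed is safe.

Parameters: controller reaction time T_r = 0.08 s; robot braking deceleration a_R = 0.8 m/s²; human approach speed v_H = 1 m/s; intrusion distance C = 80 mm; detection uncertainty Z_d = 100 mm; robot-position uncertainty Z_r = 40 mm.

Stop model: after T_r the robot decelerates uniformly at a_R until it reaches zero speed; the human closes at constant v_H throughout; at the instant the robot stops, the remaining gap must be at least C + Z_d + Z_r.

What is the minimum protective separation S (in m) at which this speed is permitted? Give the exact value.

S_min = 20661/3200 m = 6.4566 m

braking lasts T_s = (9/4)/(4/5) = 2.8125 s
robot in T_r: 2.2500·0.0800 = 0.1800 m
braking distance = 2.2500²/(2·0.8000) = 3.1641 m
human over T_r+T_s: 1.0000·(0.0800+2.8125) = 2.8925 m
residual clearance needed = 0.0800+0.1000+0.0400 = 0.2200 m
S_min ≈ 0.1800+3.1641+2.8925+0.2200  ⇒  S_min = 20661/3200 m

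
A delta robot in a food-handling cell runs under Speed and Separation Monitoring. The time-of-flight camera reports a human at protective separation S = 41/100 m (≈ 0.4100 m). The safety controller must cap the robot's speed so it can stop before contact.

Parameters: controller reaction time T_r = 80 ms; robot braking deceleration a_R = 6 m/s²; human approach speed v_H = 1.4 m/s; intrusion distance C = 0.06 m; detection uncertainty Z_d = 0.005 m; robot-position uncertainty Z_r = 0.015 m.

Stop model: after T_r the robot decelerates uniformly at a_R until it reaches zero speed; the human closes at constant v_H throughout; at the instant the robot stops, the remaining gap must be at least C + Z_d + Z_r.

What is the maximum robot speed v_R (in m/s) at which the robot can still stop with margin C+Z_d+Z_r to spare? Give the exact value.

collect terms ⇒ (1/12)·v_R² + (47/150)·v_R + (-109/500) = 0
  disc = (47/150)² − 4·(1/12)·(-109/500) = 961/5625 ; √disc = 31/75
  v_R = (−(47/150) + 31/75) / (2·(1/12)) = 3/5 m/s
check:
stop time T_s = (3/5)/6 = 0.1000 s
robot in T_r: 0.6000·0.0800 = 0.0480 m
braking distance = 0.6000²/(2·6.0000) = 0.0300 m
human over T_r+T_s: 1.4000·(0.0800+0.1000) = 0.2520 m
residual clearance needed = 0.0600+0.0050+0.0150 = 0.0800 m
sum ≈ 0.0480+0.0300+0.2520+0.0800 ≈ 0.4100 m = S ✓

v_R_max = 3/5 m/s = 0.6000 m/s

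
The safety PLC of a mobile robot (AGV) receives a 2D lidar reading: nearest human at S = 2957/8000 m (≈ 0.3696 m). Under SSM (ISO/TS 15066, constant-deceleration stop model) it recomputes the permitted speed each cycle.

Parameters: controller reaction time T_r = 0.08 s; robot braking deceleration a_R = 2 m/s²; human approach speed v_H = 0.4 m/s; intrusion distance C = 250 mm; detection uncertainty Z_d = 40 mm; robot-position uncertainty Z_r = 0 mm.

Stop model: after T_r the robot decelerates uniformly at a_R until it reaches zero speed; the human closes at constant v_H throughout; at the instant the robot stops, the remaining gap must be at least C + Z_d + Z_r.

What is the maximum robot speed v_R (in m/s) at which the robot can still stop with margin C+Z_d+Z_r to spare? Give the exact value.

v_R_max = 3/20 m/s = 0.1500 m/s

quadratic (1/4)·v² + (7/25)·v + (-381/8000) = 0
  disc = (7/25)² − 4·(1/4)·(-381/8000) = 5041/40000 ; √disc = 71/200
  v_R = (−(7/25) + 71/200) / (2·(1/4)) = 3/20 m/s
check:
T_s = v_R/a_R = (3/20)/2 = 0.0750 s
robot covers v_R·T_r = 0.1500·0.0800 = 0.0120 m before braking
braking distance = 0.1500²/(2·2.0000) = 0.0056 m
human over T_r+T_s: 0.4000·(0.0800+0.0750) = 0.0620 m
margins: 0.2500+0.0400+0.0000 = 0.2900 m
sum ≈ 0.0120+0.0056+0.0620+0.2900 ≈ 0.3696 m = S ✓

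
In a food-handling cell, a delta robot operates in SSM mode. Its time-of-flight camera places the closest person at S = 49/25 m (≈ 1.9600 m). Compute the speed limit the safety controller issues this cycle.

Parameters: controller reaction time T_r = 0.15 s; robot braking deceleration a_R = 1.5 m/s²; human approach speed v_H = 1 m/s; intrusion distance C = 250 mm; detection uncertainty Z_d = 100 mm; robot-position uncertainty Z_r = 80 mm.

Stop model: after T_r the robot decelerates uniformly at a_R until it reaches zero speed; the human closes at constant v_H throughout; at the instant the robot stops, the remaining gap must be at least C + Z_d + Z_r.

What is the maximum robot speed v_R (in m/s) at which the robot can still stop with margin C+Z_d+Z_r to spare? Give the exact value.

collect terms ⇒ (1/3)·v_R² + (49/60)·v_R + (-69/50) = 0
  disc = (49/60)² − 4·(1/3)·(-69/50) = 361/144 ; √disc = 19/12
  v_R = (−(49/60) + 19/12) / (2·(1/3)) = 23/20 m/s
check:
T_s = v_R/a_R = (23/20)/(3/2) = 0.7667 s
reaction-phase robot travel = 1.1500·0.1500 = 0.1725 m
robot covers 1.1500·0.7667 − ½·1.5000·0.7667² = 0.4408 m while stopping
person approaches 1.0000·(0.1500+0.7667) = 0.9167 m
residual clearance needed = 0.2500+0.1000+0.0800 = 0.4300 m
sum ≈ 0.1725+0.4408+0.9167+0.4300 ≈ 1.9600 m = S ✓

v_R_max = 23/20 m/s = 1.1500 m/s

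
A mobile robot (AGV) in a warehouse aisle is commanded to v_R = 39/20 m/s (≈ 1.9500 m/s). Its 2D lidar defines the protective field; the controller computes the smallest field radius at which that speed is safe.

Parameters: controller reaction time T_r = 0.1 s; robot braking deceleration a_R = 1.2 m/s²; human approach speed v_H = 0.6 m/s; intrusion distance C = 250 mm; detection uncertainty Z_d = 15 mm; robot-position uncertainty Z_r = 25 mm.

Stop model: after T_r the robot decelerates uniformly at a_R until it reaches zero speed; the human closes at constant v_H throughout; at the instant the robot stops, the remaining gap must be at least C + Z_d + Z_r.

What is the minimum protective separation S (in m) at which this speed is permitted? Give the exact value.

S_min = 4967/1600 m = 3.1044 m

T_s = v_R/a_R = (39/20)/(6/5) = 1.6250 s
robot covers v_R·T_r = 1.9500·0.1000 = 0.1950 m before braking
robot under decel: 1.9500²/(2·1.2000) = 1.5844 m
human closes 0.6000·1.7250 = 1.0350 m
residual clearance needed = 0.2500+0.0150+0.0250 = 0.2900 m
S_min ≈ 0.1950+1.5844+1.0350+0.2900  ⇒  S_min = 4967/1600 m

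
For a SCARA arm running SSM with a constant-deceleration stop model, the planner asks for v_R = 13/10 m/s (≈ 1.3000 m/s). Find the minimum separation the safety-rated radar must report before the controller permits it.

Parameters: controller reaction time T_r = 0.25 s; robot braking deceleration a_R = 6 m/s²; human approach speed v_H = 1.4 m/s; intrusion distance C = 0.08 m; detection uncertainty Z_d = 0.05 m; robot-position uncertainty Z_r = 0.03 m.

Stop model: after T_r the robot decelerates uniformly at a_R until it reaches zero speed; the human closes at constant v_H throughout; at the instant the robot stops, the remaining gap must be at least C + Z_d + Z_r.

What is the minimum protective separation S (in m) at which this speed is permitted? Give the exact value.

S_min = 307/240 m = 1.2792 m

braking lasts T_s = (13/10)/6 = 0.2167 s
robot covers v_R·T_r = 1.3000·0.2500 = 0.3250 m before braking
braking distance = 1.3000²/(2·6.0000) = 0.1408 m
human closes 1.4000·0.4667 = 0.6533 m
C+Z_d+Z_r = 0.0800+0.0500+0.0300 = 0.1600 m
S_min ≈ 0.3250+0.1408+0.6533+0.1600  ⇒  S_min = 307/240 m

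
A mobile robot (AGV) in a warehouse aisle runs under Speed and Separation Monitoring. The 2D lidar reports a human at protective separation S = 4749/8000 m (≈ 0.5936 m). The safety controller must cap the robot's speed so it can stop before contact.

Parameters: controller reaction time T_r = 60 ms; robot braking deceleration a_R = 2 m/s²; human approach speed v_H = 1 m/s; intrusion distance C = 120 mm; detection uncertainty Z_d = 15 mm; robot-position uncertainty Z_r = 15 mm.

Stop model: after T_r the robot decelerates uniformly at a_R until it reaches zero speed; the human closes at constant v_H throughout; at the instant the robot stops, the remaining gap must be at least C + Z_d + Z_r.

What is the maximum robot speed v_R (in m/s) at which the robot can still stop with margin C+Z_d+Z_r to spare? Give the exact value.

v_R_max = 11/20 m/s = 0.5500 m/s

quadratic (1/4)·v² + (14/25)·v + (-3069/8000) = 0
  disc = (14/25)² − 4·(1/4)·(-3069/8000) = 27889/40000 ; √disc = 167/200
  v_R = (−(14/25) + 167/200) / (2·(1/4)) = 11/20 m/s
check:
braking lasts T_s = (11/20)/2 = 0.2750 s
robot covers v_R·T_r = 0.5500·0.0600 = 0.0330 m before braking
braking distance = 0.5500²/(2·2.0000) = 0.0756 m
person approaches 1.0000·(0.0600+0.2750) = 0.3350 m
C+Z_d+Z_r = 0.1200+0.0150+0.0150 = 0.1500 m
sum ≈ 0.0330+0.0756+0.3350+0.1500 ≈ 0.5936 m = S ✓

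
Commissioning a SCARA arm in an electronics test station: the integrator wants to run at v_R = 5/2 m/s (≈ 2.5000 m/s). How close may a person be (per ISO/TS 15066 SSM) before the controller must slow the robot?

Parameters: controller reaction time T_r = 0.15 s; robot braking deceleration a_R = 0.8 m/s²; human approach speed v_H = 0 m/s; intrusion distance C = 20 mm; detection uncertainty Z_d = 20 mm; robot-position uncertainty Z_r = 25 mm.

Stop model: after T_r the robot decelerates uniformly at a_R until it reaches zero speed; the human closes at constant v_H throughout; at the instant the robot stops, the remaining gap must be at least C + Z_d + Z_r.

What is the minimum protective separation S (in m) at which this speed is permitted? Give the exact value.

S_min = 3477/800 m = 4.3463 m

braking lasts T_s = (5/2)/(4/5) = 3.1250 s
robot covers v_R·T_r = 2.5000·0.1500 = 0.3750 m before braking
robot covers 2.5000·3.1250 − ½·0.8000·3.1250² = 3.9062 m while stopping
human closes 0.0000·3.2750 = 0.0000 m
residual clearance needed = 0.0200+0.0200+0.0250 = 0.0650 m
S_min ≈ 0.3750+3.9062+0.0000+0.0650  ⇒  S_min = 3477/800 m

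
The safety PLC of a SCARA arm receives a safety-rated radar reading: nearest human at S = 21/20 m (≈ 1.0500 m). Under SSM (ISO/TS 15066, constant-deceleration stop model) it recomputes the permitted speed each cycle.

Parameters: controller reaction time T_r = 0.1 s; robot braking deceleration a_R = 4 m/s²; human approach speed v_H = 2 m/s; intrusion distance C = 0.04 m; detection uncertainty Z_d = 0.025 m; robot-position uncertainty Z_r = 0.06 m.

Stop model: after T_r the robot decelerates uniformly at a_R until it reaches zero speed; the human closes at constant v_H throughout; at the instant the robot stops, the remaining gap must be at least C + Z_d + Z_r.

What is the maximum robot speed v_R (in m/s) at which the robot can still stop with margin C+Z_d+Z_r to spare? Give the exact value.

v_R_max = 1 m/s = 1.0000 m/s

collect terms ⇒ (1/8)·v_R² + (3/5)·v_R + (-29/40) = 0
  disc = (3/5)² − 4·(1/8)·(-29/40) = 289/400 ; √disc = 17/20
  v_R = (−(3/5) + 17/20) / (2·(1/8)) = 1 m/s
check:
braking lasts T_s = 1/4 = 0.2500 s
robot covers v_R·T_r = 1.0000·0.1000 = 0.1000 m before braking
robot under decel: 1.0000²/(2·4.0000) = 0.1250 m
person approaches 2.0000·(0.1000+0.2500) = 0.7000 m
residual clearance needed = 0.0400+0.0250+0.0600 = 0.1250 m
sum ≈ 0.1000+0.1250+0.7000+0.1250 ≈ 1.0500 m = S ✓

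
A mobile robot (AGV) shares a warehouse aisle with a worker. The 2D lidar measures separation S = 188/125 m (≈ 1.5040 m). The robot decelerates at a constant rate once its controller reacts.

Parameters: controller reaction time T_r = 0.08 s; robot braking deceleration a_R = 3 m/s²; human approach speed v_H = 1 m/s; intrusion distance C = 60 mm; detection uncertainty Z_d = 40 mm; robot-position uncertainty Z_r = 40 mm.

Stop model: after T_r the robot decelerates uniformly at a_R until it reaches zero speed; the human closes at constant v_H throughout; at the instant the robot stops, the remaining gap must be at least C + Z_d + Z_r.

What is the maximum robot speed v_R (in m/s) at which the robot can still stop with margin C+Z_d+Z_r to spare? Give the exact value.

at the boundary: (1/6)·v² + (31/75)·v + (-321/250) = 0
  disc = (31/75)² − 4·(1/6)·(-321/250) = 5776/5625 ; √disc = 76/75
  v_R = (−(31/75) + 76/75) / (2·(1/6)) = 9/5 m/s
check:
T_s = v_R/a_R = (9/5)/3 = 0.6000 s
reaction-phase robot travel = 1.8000·0.0800 = 0.1440 m
robot under decel: 1.8000²/(2·3.0000) = 0.5400 m
human closes 1.0000·0.6800 = 0.6800 m
margins: 0.0600+0.0400+0.0400 = 0.1400 m
sum ≈ 0.1440+0.5400+0.6800+0.1400 ≈ 1.5040 m = S ✓

v_R_max = 9/5 m/s = 1.8000 m/s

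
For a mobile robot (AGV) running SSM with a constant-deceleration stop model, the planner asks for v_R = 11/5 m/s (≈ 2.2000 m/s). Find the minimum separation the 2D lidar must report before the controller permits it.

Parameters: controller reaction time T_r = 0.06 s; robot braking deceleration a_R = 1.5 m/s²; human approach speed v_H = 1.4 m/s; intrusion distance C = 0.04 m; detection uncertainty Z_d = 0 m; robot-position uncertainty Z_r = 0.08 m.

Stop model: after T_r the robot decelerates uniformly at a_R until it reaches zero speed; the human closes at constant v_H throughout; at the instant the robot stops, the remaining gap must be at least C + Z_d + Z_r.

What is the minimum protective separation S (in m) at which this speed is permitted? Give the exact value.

stop time T_s = (11/5)/(3/2) = 1.4667 s
reaction-phase robot travel = 2.2000·0.0600 = 0.1320 m
braking distance = 2.2000²/(2·1.5000) = 1.6133 m
human closes 1.4000·1.5267 = 2.1373 m
C+Z_d+Z_r = 0.0400+0.0000+0.0800 = 0.1200 m
S_min ≈ 0.1320+1.6133+2.1373+0.1200  ⇒  S_min = 1501/375 m

S_min = 1501/375 m = 4.0027 m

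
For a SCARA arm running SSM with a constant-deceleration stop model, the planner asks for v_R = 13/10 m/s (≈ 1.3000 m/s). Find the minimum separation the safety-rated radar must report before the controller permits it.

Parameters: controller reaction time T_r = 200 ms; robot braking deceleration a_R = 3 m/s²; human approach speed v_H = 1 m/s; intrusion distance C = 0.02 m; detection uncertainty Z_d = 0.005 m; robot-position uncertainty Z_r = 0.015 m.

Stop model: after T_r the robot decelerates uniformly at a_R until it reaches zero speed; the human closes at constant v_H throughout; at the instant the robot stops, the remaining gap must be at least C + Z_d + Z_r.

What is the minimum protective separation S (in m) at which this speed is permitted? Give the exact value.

S_min = 243/200 m = 1.2150 m

T_s = v_R/a_R = (13/10)/3 = 0.4333 s
reaction-phase robot travel = 1.3000·0.2000 = 0.2600 m
robot covers 1.3000·0.4333 − ½·3.0000·0.4333² = 0.2817 m while stopping
human over T_r+T_s: 1.0000·(0.2000+0.4333) = 0.6333 m
C+Z_d+Z_r = 0.0200+0.0050+0.0150 = 0.0400 m
S_min ≈ 0.2600+0.2817+0.6333+0.0400  ⇒  S_min = 243/200 m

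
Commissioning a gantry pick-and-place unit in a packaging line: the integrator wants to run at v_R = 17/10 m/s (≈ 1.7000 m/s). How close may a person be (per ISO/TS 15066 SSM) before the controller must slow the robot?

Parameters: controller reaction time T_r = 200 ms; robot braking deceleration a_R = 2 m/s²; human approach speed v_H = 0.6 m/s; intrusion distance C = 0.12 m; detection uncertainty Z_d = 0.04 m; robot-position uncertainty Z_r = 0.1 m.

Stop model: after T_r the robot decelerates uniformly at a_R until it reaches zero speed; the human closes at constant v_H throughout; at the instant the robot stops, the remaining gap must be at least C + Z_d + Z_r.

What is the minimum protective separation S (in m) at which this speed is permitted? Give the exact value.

T_s = v_R/a_R = (17/10)/2 = 0.8500 s
reaction-phase robot travel = 1.7000·0.2000 = 0.3400 m
robot covers 1.7000·0.8500 − ½·2.0000·0.8500² = 0.7225 m while stopping
human closes 0.6000·1.0500 = 0.6300 m
C+Z_d+Z_r = 0.1200+0.0400+0.1000 = 0.2600 m
S_min ≈ 0.3400+0.7225+0.6300+0.2600  ⇒  S_min = 781/400 m

S_min = 781/400 m = 1.9525 m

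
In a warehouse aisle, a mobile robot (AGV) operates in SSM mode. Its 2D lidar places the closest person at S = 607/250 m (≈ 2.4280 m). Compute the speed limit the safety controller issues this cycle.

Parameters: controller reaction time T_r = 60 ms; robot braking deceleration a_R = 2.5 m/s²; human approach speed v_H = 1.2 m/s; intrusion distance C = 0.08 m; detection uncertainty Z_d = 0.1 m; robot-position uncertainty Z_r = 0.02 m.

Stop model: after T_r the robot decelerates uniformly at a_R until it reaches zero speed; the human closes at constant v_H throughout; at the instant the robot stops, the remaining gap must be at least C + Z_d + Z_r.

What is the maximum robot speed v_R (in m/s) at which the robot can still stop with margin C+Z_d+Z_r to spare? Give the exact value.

at the boundary: (1/5)·v² + (27/50)·v + (-539/250) = 0
  disc = (27/50)² − 4·(1/5)·(-539/250) = 5041/2500 ; √disc = 71/50
  v_R = (−(27/50) + 71/50) / (2·(1/5)) = 11/5 m/s
check:
stop time T_s = (11/5)/(5/2) = 0.8800 s
robot in T_r: 2.2000·0.0600 = 0.1320 m
robot covers 2.2000·0.8800 − ½·2.5000·0.8800² = 0.9680 m while stopping
human over T_r+T_s: 1.2000·(0.0600+0.8800) = 1.1280 m
margins: 0.0800+0.1000+0.0200 = 0.2000 m
sum ≈ 0.1320+0.9680+1.1280+0.2000 ≈ 2.4280 m = S ✓

v_R_max = 11/5 m/s = 2.2000 m/s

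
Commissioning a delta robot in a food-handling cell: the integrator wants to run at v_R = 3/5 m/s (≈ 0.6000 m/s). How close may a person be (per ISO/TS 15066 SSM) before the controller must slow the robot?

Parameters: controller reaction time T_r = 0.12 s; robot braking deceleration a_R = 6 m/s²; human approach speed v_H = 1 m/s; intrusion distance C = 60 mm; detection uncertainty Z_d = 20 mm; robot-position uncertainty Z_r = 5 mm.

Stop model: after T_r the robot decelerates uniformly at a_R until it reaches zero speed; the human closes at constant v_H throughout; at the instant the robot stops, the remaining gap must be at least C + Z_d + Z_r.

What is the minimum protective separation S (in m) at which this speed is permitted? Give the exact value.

S_min = 407/1000 m = 0.4070 m

braking lasts T_s = (3/5)/6 = 0.1000 s
reaction-phase robot travel = 0.6000·0.1200 = 0.0720 m
robot under decel: 0.6000²/(2·6.0000) = 0.0300 m
person approaches 1.0000·(0.1200+0.1000) = 0.2200 m
C+Z_d+Z_r = 0.0600+0.0200+0.0050 = 0.0850 m
S_min ≈ 0.0720+0.0300+0.2200+0.0850  ⇒  S_min = 407/1000 m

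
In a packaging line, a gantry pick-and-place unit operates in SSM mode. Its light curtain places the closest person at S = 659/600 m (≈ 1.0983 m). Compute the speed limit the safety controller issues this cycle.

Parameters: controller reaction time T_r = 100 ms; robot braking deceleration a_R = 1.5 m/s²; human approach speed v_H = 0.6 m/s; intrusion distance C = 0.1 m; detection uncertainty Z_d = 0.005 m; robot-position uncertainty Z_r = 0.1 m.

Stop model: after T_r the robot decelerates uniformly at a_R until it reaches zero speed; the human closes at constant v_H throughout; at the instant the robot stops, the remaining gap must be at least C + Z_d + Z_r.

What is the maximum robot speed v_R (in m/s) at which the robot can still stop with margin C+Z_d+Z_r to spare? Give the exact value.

v_R_max = 1 m/s = 1.0000 m/s

collect terms ⇒ (1/3)·v_R² + (1/2)·v_R + (-5/6) = 0
  disc = (1/2)² − 4·(1/3)·(-5/6) = 49/36 ; √disc = 7/6
  v_R = (−(1/2) + 7/6) / (2·(1/3)) = 1 m/s
check:
T_s = v_R/a_R = 1/(3/2) = 0.6667 s
robot in T_r: 1.0000·0.1000 = 0.1000 m
braking distance = 1.0000²/(2·1.5000) = 0.3333 m
human over T_r+T_s: 0.6000·(0.1000+0.6667) = 0.4600 m
C+Z_d+Z_r = 0.1000+0.0050+0.1000 = 0.2050 m
sum ≈ 0.1000+0.3333+0.4600+0.2050 ≈ 1.0983 m = S ✓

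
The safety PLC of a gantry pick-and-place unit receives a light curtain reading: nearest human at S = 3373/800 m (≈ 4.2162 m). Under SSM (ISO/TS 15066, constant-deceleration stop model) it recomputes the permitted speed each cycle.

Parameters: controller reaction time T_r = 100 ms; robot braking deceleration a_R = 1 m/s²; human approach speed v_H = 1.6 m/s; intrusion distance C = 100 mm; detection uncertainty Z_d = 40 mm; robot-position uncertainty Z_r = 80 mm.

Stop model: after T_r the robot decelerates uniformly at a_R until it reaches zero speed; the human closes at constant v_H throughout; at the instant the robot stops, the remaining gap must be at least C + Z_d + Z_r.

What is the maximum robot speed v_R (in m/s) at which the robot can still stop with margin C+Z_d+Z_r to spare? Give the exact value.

v_R_max = 31/20 m/s = 1.5500 m/s

collect terms ⇒ (1/2)·v_R² + (17/10)·v_R + (-3069/800) = 0
  disc = (17/10)² − 4·(1/2)·(-3069/800) = 169/16 ; √disc = 13/4
  v_R = (−(17/10) + 13/4) / (2·(1/2)) = 31/20 m/s
check:
braking lasts T_s = (31/20)/1 = 1.5500 s
robot in T_r: 1.5500·0.1000 = 0.1550 m
robot covers 1.5500·1.5500 − ½·1.0000·1.5500² = 1.2012 m while stopping
person approaches 1.6000·(0.1000+1.5500) = 2.6400 m
residual clearance needed = 0.1000+0.0400+0.0800 = 0.2200 m
sum ≈ 0.1550+1.2012+2.6400+0.2200 ≈ 4.2162 m = S ✓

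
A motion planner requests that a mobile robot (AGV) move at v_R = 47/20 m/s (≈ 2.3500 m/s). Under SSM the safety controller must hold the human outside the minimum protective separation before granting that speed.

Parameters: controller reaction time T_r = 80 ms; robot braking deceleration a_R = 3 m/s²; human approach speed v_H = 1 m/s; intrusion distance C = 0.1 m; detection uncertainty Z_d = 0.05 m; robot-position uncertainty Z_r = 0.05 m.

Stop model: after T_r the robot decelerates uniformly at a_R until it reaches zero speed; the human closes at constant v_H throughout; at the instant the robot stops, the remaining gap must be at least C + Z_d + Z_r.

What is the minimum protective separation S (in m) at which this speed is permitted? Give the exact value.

stop time T_s = (47/20)/3 = 0.7833 s
robot in T_r: 2.3500·0.0800 = 0.1880 m
braking distance = 2.3500²/(2·3.0000) = 0.9204 m
person approaches 1.0000·(0.0800+0.7833) = 0.8633 m
residual clearance needed = 0.1000+0.0500+0.0500 = 0.2000 m
S_min ≈ 0.1880+0.9204+0.8633+0.2000  ⇒  S_min = 8687/4000 m

S_min = 8687/4000 m = 2.1717 m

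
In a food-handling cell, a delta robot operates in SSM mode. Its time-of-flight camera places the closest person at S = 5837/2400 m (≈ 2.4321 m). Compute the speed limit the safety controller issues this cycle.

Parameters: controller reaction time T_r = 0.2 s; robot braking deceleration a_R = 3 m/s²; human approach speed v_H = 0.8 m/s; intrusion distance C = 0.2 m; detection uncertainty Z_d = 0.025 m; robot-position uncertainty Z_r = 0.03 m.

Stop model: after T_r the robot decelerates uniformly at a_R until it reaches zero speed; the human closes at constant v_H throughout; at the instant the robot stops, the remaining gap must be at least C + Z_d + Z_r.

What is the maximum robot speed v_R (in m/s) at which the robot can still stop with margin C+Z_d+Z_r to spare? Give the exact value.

collect terms ⇒ (1/6)·v_R² + (7/15)·v_R + (-4841/2400) = 0
  disc = (7/15)² − 4·(1/6)·(-4841/2400) = 25/16 ; √disc = 5/4
  v_R = (−(7/15) + 5/4) / (2·(1/6)) = 47/20 m/s
check:
T_s = v_R/a_R = (47/20)/3 = 0.7833 s
reaction-phase robot travel = 2.3500·0.2000 = 0.4700 m
robot covers 2.3500·0.7833 − ½·3.0000·0.7833² = 0.9204 m while stopping
person approaches 0.8000·(0.2000+0.7833) = 0.7867 m
margins: 0.2000+0.0250+0.0300 = 0.2550 m
sum ≈ 0.4700+0.9204+0.7867+0.2550 ≈ 2.4321 m = S ✓

v_R_max = 47/20 m/s = 2.3500 m/s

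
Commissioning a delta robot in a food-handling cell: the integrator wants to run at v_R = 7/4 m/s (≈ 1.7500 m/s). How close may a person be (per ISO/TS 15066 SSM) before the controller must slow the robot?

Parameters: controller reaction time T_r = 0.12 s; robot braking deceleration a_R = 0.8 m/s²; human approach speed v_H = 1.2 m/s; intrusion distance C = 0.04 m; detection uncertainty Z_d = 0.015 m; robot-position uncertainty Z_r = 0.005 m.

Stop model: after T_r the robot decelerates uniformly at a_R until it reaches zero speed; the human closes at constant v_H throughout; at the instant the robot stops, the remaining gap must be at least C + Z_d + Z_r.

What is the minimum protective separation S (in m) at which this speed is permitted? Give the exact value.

S_min = 79249/16000 m = 4.9531 m

stop time T_s = (7/4)/(4/5) = 2.1875 s
reaction-phase robot travel = 1.7500·0.1200 = 0.2100 m
braking distance = 1.7500²/(2·0.8000) = 1.9141 m
human closes 1.2000·2.3075 = 2.7690 m
C+Z_d+Z_r = 0.0400+0.0150+0.0050 = 0.0600 m
S_min ≈ 0.2100+1.9141+2.7690+0.0600  ⇒  S_min = 79249/16000 m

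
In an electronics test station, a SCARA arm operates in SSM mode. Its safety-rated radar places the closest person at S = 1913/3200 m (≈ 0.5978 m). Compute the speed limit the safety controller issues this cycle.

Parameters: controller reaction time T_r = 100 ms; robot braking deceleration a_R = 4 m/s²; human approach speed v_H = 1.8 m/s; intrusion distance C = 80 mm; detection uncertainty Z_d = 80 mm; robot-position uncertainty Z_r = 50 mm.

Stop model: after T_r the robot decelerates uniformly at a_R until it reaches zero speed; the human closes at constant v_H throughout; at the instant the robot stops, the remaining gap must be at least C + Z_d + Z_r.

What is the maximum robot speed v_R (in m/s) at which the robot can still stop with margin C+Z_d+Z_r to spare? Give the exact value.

v_R_max = 7/20 m/s = 0.3500 m/s

quadratic (1/8)·v² + (11/20)·v + (-133/640) = 0
  disc = (11/20)² − 4·(1/8)·(-133/640) = 2601/6400 ; √disc = 51/80
  v_R = (−(11/20) + 51/80) / (2·(1/8)) = 7/20 m/s
check:
stop time T_s = (7/20)/4 = 0.0875 s
reaction-phase robot travel = 0.3500·0.1000 = 0.0350 m
robot covers 0.3500·0.0875 − ½·4.0000·0.0875² = 0.0153 m while stopping
person approaches 1.8000·(0.1000+0.0875) = 0.3375 m
residual clearance needed = 0.0800+0.0800+0.0500 = 0.2100 m
sum ≈ 0.0350+0.0153+0.3375+0.2100 ≈ 0.5978 m = S ✓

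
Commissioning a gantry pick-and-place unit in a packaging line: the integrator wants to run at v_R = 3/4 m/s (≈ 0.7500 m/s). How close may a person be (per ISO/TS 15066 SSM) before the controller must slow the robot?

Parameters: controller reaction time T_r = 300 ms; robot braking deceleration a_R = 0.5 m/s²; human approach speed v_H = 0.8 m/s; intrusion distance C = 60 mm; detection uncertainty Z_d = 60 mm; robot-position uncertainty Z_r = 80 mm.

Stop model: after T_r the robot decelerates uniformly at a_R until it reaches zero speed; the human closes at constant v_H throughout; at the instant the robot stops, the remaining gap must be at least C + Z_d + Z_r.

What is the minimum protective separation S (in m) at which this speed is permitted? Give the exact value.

S_min = 971/400 m = 2.4275 m

stop time T_s = (3/4)/(1/2) = 1.5000 s
robot covers v_R·T_r = 0.7500·0.3000 = 0.2250 m before braking
robot covers 0.7500·1.5000 − ½·0.5000·1.5000² = 0.5625 m while stopping
human over T_r+T_s: 0.8000·(0.3000+1.5000) = 1.4400 m
residual clearance needed = 0.0600+0.0600+0.0800 = 0.2000 m
S_min ≈ 0.2250+0.5625+1.4400+0.2000  ⇒  S_min = 971/400 m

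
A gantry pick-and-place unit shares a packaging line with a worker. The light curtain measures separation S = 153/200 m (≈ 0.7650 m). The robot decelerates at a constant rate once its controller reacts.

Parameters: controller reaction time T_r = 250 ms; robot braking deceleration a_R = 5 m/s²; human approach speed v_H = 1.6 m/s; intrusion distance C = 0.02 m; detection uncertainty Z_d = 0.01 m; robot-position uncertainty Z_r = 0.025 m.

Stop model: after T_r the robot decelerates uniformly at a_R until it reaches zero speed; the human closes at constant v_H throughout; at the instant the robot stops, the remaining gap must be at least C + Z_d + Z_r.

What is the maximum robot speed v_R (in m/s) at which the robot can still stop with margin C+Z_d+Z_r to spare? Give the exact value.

at the boundary: (1/10)·v² + (57/100)·v + (-31/100) = 0
  disc = (57/100)² − 4·(1/10)·(-31/100) = 4489/10000 ; √disc = 67/100
  v_R = (−(57/100) + 67/100) / (2·(1/10)) = 1/2 m/s
check:
stop time T_s = (1/2)/5 = 0.1000 s
robot covers v_R·T_r = 0.5000·0.2500 = 0.1250 m before braking
robot covers 0.5000·0.1000 − ½·5.0000·0.1000² = 0.0250 m while stopping
human over T_r+T_s: 1.6000·(0.2500+0.1000) = 0.5600 m
residual clearance needed = 0.0200+0.0100+0.0250 = 0.0550 m
sum ≈ 0.1250+0.0250+0.5600+0.0550 ≈ 0.7650 m = S ✓

v_R_max = 1/2 m/s = 0.5000 m/s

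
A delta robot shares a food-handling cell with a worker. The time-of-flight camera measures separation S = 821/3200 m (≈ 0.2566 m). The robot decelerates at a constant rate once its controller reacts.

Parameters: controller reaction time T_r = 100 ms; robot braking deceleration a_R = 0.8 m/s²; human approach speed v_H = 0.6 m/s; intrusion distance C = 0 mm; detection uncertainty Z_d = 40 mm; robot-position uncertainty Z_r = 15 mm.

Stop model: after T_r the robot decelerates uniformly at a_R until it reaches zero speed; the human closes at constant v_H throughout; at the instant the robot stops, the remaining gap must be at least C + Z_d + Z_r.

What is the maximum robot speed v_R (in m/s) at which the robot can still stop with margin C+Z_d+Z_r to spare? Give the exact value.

v_R_max = 3/20 m/s = 0.1500 m/s

collect terms ⇒ (5/8)·v_R² + (17/20)·v_R + (-453/3200) = 0
  disc = (17/20)² − 4·(5/8)·(-453/3200) = 6889/6400 ; √disc = 83/80
  v_R = (−(17/20) + 83/80) / (2·(5/8)) = 3/20 m/s
check:
T_s = v_R/a_R = (3/20)/(4/5) = 0.1875 s
robot covers v_R·T_r = 0.1500·0.1000 = 0.0150 m before braking
braking distance = 0.1500²/(2·0.8000) = 0.0141 m
human closes 0.6000·0.2875 = 0.1725 m
residual clearance needed = 0.0000+0.0400+0.0150 = 0.0550 m
sum ≈ 0.0150+0.0141+0.1725+0.0550 ≈ 0.2566 m = S ✓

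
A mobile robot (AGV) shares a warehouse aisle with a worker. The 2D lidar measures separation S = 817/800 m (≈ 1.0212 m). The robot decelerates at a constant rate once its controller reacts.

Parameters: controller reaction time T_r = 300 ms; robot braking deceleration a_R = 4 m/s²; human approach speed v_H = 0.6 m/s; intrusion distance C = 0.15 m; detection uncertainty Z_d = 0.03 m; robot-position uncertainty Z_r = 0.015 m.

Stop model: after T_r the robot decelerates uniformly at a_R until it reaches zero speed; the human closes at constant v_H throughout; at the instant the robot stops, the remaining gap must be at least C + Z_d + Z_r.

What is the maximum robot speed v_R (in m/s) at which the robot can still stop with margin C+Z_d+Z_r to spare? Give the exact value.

collect terms ⇒ (1/8)·v_R² + (9/20)·v_R + (-517/800) = 0
  disc = (9/20)² − 4·(1/8)·(-517/800) = 841/1600 ; √disc = 29/40
  v_R = (−(9/20) + 29/40) / (2·(1/8)) = 11/10 m/s
check:
stop time T_s = (11/10)/4 = 0.2750 s
reaction-phase robot travel = 1.1000·0.3000 = 0.3300 m
braking distance = 1.1000²/(2·4.0000) = 0.1512 m
human closes 0.6000·0.5750 = 0.3450 m
residual clearance needed = 0.1500+0.0300+0.0150 = 0.1950 m
sum ≈ 0.3300+0.1512+0.3450+0.1950 ≈ 1.0212 m = S ✓

v_R_max = 11/10 m/s = 1.1000 m/s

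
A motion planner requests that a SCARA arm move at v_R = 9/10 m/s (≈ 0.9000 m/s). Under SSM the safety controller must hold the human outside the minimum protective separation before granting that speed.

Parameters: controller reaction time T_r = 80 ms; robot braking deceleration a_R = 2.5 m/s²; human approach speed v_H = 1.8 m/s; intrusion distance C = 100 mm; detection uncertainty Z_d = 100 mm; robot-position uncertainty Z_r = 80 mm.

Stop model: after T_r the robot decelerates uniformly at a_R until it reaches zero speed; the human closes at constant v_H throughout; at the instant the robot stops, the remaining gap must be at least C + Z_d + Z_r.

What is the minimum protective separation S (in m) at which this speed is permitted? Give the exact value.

T_s = v_R/a_R = (9/10)/(5/2) = 0.3600 s
reaction-phase robot travel = 0.9000·0.0800 = 0.0720 m
robot under decel: 0.9000²/(2·2.5000) = 0.1620 m
human over T_r+T_s: 1.8000·(0.0800+0.3600) = 0.7920 m
C+Z_d+Z_r = 0.1000+0.1000+0.0800 = 0.2800 m
S_min ≈ 0.0720+0.1620+0.7920+0.2800  ⇒  S_min = 653/500 m

S_min = 653/500 m = 1.3060 m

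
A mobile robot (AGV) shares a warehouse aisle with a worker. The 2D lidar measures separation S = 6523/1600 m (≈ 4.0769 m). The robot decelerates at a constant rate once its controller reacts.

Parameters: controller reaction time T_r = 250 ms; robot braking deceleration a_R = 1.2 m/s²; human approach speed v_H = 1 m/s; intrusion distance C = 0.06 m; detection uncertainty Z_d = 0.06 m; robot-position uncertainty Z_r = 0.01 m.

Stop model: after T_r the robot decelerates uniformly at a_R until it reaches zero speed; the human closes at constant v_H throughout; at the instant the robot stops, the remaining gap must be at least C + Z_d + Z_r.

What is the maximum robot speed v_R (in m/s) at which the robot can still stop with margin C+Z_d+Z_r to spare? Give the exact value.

v_R_max = 39/20 m/s = 1.9500 m/s

at the boundary: (5/12)·v² + (13/12)·v + (-1183/320) = 0
  disc = (13/12)² − 4·(5/12)·(-1183/320) = 4225/576 ; √disc = 65/24
  v_R = (−(13/12) + 65/24) / (2·(5/12)) = 39/20 m/s
check:
T_s = v_R/a_R = (39/20)/(6/5) = 1.6250 s
reaction-phase robot travel = 1.9500·0.2500 = 0.4875 m
braking distance = 1.9500²/(2·1.2000) = 1.5844 m
human over T_r+T_s: 1.0000·(0.2500+1.6250) = 1.8750 m
residual clearance needed = 0.0600+0.0600+0.0100 = 0.1300 m
sum ≈ 0.4875+1.5844+1.8750+0.1300 ≈ 4.0769 m = S ✓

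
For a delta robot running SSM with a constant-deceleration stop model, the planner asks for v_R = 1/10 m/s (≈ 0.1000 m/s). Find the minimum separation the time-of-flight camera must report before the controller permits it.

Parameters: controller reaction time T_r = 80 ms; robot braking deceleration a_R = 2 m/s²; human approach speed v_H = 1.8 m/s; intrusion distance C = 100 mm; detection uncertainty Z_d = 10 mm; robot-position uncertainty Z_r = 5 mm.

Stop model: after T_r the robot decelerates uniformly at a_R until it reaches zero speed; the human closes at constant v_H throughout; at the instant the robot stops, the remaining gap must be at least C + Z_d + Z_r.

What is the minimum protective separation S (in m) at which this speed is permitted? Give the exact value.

stop time T_s = (1/10)/2 = 0.0500 s
robot covers v_R·T_r = 0.1000·0.0800 = 0.0080 m before braking
braking distance = 0.1000²/(2·2.0000) = 0.0025 m
human closes 1.8000·0.1300 = 0.2340 m
C+Z_d+Z_r = 0.1000+0.0100+0.0050 = 0.1150 m
S_min ≈ 0.0080+0.0025+0.2340+0.1150  ⇒  S_min = 719/2000 m

S_min = 719/2000 m = 0.3595 m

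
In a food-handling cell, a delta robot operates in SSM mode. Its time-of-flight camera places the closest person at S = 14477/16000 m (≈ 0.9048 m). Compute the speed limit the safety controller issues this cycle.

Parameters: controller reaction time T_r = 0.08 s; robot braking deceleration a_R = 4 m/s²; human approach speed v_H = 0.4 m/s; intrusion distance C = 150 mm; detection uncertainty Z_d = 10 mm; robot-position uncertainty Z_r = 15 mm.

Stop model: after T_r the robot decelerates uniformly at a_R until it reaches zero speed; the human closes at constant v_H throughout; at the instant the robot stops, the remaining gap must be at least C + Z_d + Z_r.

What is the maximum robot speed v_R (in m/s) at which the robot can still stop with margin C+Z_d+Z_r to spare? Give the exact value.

at the boundary: (1/8)·v² + (9/50)·v + (-2233/3200) = 0
  disc = (9/50)² − 4·(1/8)·(-2233/3200) = 61009/160000 ; √disc = 247/400
  v_R = (−(9/50) + 247/400) / (2·(1/8)) = 7/4 m/s
check:
T_s = v_R/a_R = (7/4)/4 = 0.4375 s
robot covers v_R·T_r = 1.7500·0.0800 = 0.1400 m before braking
robot under decel: 1.7500²/(2·4.0000) = 0.3828 m
human closes 0.4000·0.5175 = 0.2070 m
residual clearance needed = 0.1500+0.0100+0.0150 = 0.1750 m
sum ≈ 0.1400+0.3828+0.2070+0.1750 ≈ 0.9048 m = S ✓

v_R_max = 7/4 m/s = 1.7500 m/s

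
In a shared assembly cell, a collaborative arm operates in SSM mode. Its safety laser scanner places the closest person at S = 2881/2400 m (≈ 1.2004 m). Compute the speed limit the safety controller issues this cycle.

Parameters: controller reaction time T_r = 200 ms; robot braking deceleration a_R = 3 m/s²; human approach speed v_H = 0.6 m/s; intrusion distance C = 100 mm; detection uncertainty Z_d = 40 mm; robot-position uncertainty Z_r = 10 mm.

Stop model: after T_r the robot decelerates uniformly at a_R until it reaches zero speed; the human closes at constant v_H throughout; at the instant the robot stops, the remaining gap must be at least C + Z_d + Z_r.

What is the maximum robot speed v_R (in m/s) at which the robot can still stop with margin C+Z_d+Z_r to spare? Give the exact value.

v_R_max = 29/20 m/s = 1.4500 m/s

collect terms ⇒ (1/6)·v_R² + (2/5)·v_R + (-2233/2400) = 0
  disc = (2/5)² − 4·(1/6)·(-2233/2400) = 2809/3600 ; √disc = 53/60
  v_R = (−(2/5) + 53/60) / (2·(1/6)) = 29/20 m/s
check:
braking lasts T_s = (29/20)/3 = 0.4833 s
robot in T_r: 1.4500·0.2000 = 0.2900 m
robot under decel: 1.4500²/(2·3.0000) = 0.3504 m
person approaches 0.6000·(0.2000+0.4833) = 0.4100 m
residual clearance needed = 0.1000+0.0400+0.0100 = 0.1500 m
sum ≈ 0.2900+0.3504+0.4100+0.1500 ≈ 1.2004 m = S ✓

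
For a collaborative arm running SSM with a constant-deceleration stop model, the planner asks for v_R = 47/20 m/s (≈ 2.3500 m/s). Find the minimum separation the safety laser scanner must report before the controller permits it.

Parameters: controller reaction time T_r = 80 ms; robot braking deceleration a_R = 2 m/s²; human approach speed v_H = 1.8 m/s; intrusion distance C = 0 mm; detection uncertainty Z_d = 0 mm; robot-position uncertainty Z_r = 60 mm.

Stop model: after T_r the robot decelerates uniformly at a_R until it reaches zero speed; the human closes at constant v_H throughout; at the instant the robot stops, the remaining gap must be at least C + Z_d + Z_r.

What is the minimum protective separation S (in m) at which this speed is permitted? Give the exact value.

S_min = 31101/8000 m = 3.8876 m

stop time T_s = (47/20)/2 = 1.1750 s
robot covers v_R·T_r = 2.3500·0.0800 = 0.1880 m before braking
robot covers 2.3500·1.1750 − ½·2.0000·1.1750² = 1.3806 m while stopping
human over T_r+T_s: 1.8000·(0.0800+1.1750) = 2.2590 m
C+Z_d+Z_r = 0.0000+0.0000+0.0600 = 0.0600 m
S_min ≈ 0.1880+1.3806+2.2590+0.0600  ⇒  S_min = 31101/8000 m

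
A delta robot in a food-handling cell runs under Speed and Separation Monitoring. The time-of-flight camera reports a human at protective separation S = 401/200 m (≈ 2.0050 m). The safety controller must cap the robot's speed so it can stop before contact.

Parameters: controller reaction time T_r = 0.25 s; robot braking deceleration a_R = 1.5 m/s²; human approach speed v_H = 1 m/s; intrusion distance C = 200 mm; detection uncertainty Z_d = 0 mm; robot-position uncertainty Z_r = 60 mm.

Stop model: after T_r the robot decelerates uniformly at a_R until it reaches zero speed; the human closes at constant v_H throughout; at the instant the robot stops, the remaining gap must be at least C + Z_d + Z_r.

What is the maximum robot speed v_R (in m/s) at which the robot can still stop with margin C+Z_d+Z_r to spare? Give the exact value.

collect terms ⇒ (1/3)·v_R² + (11/12)·v_R + (-299/200) = 0
  disc = (11/12)² − 4·(1/3)·(-299/200) = 10201/3600 ; √disc = 101/60
  v_R = (−(11/12) + 101/60) / (2·(1/3)) = 23/20 m/s
check:
braking lasts T_s = (23/20)/(3/2) = 0.7667 s
robot covers v_R·T_r = 1.1500·0.2500 = 0.2875 m before braking
robot under decel: 1.1500²/(2·1.5000) = 0.4408 m
human over T_r+T_s: 1.0000·(0.2500+0.7667) = 1.0167 m
C+Z_d+Z_r = 0.2000+0.0000+0.0600 = 0.2600 m
sum ≈ 0.2875+0.4408+1.0167+0.2600 ≈ 2.0050 m = S ✓

v_R_max = 23/20 m/s = 1.1500 m/s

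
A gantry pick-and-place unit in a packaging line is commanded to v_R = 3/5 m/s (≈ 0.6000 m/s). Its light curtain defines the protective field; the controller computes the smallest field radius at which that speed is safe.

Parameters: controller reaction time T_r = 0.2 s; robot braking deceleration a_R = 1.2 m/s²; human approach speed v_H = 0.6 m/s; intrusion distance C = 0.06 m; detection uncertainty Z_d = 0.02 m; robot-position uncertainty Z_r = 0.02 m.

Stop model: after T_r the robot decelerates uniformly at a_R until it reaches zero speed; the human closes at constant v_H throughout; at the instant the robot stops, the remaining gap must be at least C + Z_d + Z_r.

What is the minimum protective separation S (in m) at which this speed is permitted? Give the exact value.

T_s = v_R/a_R = (3/5)/(6/5) = 0.5000 s
reaction-phase robot travel = 0.6000·0.2000 = 0.1200 m
robot under decel: 0.6000²/(2·1.2000) = 0.1500 m
human closes 0.6000·0.7000 = 0.4200 m
residual clearance needed = 0.0600+0.0200+0.0200 = 0.1000 m
S_min ≈ 0.1200+0.1500+0.4200+0.1000  ⇒  S_min = 79/100 m

S_min = 79/100 m = 0.7900 m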